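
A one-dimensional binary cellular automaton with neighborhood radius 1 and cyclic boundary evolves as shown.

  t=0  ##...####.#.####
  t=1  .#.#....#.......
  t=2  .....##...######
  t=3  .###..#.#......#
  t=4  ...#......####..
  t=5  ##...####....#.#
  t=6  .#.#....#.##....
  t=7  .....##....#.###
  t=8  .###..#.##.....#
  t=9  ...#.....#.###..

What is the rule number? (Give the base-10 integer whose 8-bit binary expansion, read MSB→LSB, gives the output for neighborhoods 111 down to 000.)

65

  ###|.  b7=0 t=0,i=0
  ##.|#  b6=1 t=0,i=1
  #.#|.  b5=0 t=0,i=9
  #..|.  b4=0 t=0,i=2
  .##|.  b3=0 t=0,i=5
  .#.|.  b2=0 t=0,i=10
  ..#|.  b1=0 t=0,i=4
  ...|#  b0=1 t=0,i=3
  bits 01000001 = 65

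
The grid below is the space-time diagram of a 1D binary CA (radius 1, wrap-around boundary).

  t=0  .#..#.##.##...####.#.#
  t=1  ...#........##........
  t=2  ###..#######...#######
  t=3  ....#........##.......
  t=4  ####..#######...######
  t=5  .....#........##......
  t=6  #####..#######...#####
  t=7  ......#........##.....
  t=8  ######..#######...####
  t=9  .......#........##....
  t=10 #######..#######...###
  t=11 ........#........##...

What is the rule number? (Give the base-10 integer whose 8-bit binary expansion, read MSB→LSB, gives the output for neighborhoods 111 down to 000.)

  nb ###: next=.  (t=0,i=15, bit7=0)
  nb ##.: next=.  (t=0,i=7, bit6=0)
  nb #.#: next=.  (t=0,i=0, bit5=0)
  nb #..: next=.  (t=0,i=2, bit4=0)
  nb .##: next=.  (t=0,i=6, bit3=0)
  nb .#.: next=.  (t=0,i=1, bit2=0)
  nb ..#: next=#  (t=0,i=3, bit1=1)
  nb ...: next=#  (t=0,i=12, bit0=1)
  bits 00000011 = 3

3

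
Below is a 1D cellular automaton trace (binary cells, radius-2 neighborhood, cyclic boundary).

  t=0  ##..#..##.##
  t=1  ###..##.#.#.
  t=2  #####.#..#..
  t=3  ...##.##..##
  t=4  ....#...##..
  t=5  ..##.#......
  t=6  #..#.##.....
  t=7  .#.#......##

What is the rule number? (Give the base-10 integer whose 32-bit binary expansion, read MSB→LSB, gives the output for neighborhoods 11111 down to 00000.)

1922590502

  #####|.  b31=0 t=2,i=2
  ####.|#  b30=1 t=0,i=0
  ###.#|#  b29=1 t=2,i=4
  ###..|#  b28=1 t=0,i=1
  ##.##|.  b27=0 t=0,i=9
  ##.#.|.  b26=0 t=1,i=7
  ##..#|#  b25=1 t=0,i=2
  ##...|.  b24=0 t=3,i=0
  #.###|#  b23=1 t=0,i=10
  #.##.|.  b22=0 t=3,i=6
  #.#.#|.  b21=0 t=1,i=8
  #.#..|#  b20=1 t=2,i=6
  #..##|#  b19=1 t=0,i=6
  #..#.|.  b18=0 t=0,i=3
  #...#|.  b17=0 t=3,i=1
  #....|.  b16=0 t=4,i=11
  .####|.  b15=0 t=0,i=11
  .###.|#  b14=1 t=1,i=1
  .##.#|#  b13=1 t=0,i=8
  .##..|.  b12=0 t=3,i=7
  .#.##|.  b11=0 t=1,i=11
  .#.#.|#  b10=1 t=1,i=9
  .#..#|#  b9=1 t=0,i=5
  .#...|#  b8=1 t=4,i=5
  ..###|.  b7=0 t=2,i=0
  ..##.|.  b6=0 t=0,i=7
  ..#.#|#  b5=1 t=6,i=3
  ..#..|.  b4=0 t=0,i=4
  ...##|.  b3=0 t=3,i=2
  ...#.|#  b2=1 t=4,i=3
  ....#|#  b1=1 t=4,i=2
  .....|.  b0=0 t=4,i=0
  bits 01110010100110000110011100100110 = 1922590502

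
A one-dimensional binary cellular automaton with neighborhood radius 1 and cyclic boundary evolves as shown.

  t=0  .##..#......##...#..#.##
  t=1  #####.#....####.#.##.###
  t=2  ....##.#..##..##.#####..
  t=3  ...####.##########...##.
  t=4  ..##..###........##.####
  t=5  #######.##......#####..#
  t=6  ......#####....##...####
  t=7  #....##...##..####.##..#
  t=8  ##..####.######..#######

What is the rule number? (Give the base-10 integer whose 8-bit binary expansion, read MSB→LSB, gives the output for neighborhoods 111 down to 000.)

122

  [7] ### => .  t=1,i=0
  [6] ##. => #  t=0,i=2
  [5] #.# => #  t=0,i=0
  [4] #.. => #  t=0,i=3
  [3] .## => #  t=0,i=1
  [2] .#. => .  t=0,i=5
  [1] ..# => #  t=0,i=4
  [0] ... => .  t=0,i=7
  bits 01111010 = 122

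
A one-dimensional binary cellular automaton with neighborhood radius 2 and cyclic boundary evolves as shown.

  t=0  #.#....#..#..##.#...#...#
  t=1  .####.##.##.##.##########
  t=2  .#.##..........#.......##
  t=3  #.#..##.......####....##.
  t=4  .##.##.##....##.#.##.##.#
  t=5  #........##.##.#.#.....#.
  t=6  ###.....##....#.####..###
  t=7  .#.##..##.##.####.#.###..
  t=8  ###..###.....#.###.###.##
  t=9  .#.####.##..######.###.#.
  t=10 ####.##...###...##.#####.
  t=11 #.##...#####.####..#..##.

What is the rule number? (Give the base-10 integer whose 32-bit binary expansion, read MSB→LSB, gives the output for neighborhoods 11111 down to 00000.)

  [31] ##### => .  t=1,i=17
  [30] ####. => #  t=1,i=3
  [29] ###.# => #  t=1,i=4
  [28] ###.. => .  t=3,i=17
  [27] ##.## => .  t=1,i=0
  [26] ##.#. => #  t=0,i=1
  [25] ##..# => #  t=6,i=20
  [24] ##... => #  t=2,i=5
  [23] #.### => #  t=1,i=1
  [22] #.##. => .  t=1,i=6
  [21] #.#.# => .  t=2,i=1
  [20] #.#.. => #  t=0,i=2
  [19] #..## => #  t=0,i=12
  [18] #..#. => #  t=0,i=9
  [17] #...# => #  t=0,i=18
  [16] #.... => #  t=0,i=4
  [15] .#### => .  t=1,i=2
  [14] .###. => #  t=7,i=21
  [13] .##.# => .  t=0,i=0
  [12] .##.. => .  t=2,i=4
  [11] .#.## => #  t=2,i=2
  [10] .#.#. => #  t=3,i=1
  [9] .#..# => .  t=0,i=8
  [8] .#... => #  t=0,i=3
  [7] ..### => #  t=3,i=14
  [6] ..##. => #  t=0,i=13
  [5] ..#.# => #  t=5,i=23
  [4] ..#.. => #  t=0,i=7
  [3] ...## => #  t=0,i=23
  [2] ...#. => #  t=0,i=6
  [1] ....# => .  t=0,i=5
  [0] ..... => .  t=2,i=7
  bits 01100111100111110100110111111100 = 1738493436

1738493436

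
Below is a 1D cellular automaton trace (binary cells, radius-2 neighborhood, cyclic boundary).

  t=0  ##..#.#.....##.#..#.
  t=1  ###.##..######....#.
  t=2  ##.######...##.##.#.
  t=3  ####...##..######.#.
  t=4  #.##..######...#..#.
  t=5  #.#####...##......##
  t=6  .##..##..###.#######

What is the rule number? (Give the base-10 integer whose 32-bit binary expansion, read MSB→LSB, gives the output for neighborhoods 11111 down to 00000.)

1525249259

  nb #####: next=.  (t=1,i=10, bit31=0)
  nb ####.: next=#  (t=1,i=12, bit30=1)
  nb ###.#: next=.  (t=1,i=2, bit29=0)
  nb ###..: next=#  (t=1,i=13, bit28=1)
  nb ##.##: next=#  (t=1,i=3, bit27=1)
  nb ##.#.: next=.  (t=0,i=14, bit26=0)
  nb ##..#: next=#  (t=0,i=2, bit25=1)
  nb ##...: next=.  (t=1,i=14, bit24=0)
  nb #.###: next=#  (t=1,i=0, bit23=1)
  nb #.##.: next=#  (t=0,i=0, bit22=1)
  nb #.#.#: next=#  (t=2,i=18, bit21=1)
  nb #.#..: next=.  (t=0,i=6, bit20=0)
  nb #..##: next=#  (t=1,i=7, bit19=1)
  nb #..#.: next=.  (t=0,i=3, bit18=0)
  nb #...#: next=.  (t=2,i=10, bit17=0)
  nb #....: next=#  (t=0,i=8, bit16=1)
  nb .####: next=.  (t=1,i=9, bit15=0)
  nb .###.: next=#  (t=1,i=1, bit14=1)
  nb .##.#: next=#  (t=0,i=13, bit13=1)
  nb .##..: next=#  (t=0,i=1, bit12=1)
  nb .#.##: next=.  (t=0,i=19, bit11=0)
  nb .#.#.: next=#  (t=0,i=5, bit10=1)
  nb .#..#: next=.  (t=0,i=16, bit9=0)
  nb .#...: next=.  (t=0,i=7, bit8=0)
  nb ..###: next=#  (t=1,i=8, bit7=1)
  nb ..##.: next=#  (t=0,i=12, bit6=1)
  nb ..#.#: next=#  (t=0,i=4, bit5=1)
  nb ..#..: next=.  (t=4,i=15, bit4=0)
  nb ...##: next=#  (t=0,i=11, bit3=1)
  nb ...#.: next=.  (t=1,i=17, bit2=0)
  nb ....#: next=#  (t=0,i=10, bit1=1)
  nb .....: next=#  (t=0,i=9, bit0=1)
  bits 01011010111010010111010011101011 = 1525249259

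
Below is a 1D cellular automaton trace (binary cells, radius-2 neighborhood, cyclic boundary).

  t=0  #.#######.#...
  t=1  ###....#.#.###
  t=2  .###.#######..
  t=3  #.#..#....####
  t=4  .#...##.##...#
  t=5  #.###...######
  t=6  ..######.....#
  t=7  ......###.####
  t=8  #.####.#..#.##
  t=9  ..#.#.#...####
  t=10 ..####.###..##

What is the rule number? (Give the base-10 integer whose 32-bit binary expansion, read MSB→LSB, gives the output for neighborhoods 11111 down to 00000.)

1440898367

  [31] ##### => .  t=0,i=4
  [30] ####. => #  t=0,i=7
  [29] ###.# => .  t=0,i=8
  [28] ###.. => #  t=1,i=2
  [27] ##.## => .  t=2,i=4
  [26] ##.#. => #  t=0,i=9
  [25] ##..# => .  t=9,i=0
  [24] ##... => #  t=1,i=3
  [23] #.### => #  t=0,i=2
  [22] #.##. => #  t=4,i=8
  [21] #.#.# => #  t=1,i=9
  [20] #.#.. => .  t=0,i=10
  [19] #..## => .  t=6,i=1
  [18] #..#. => .  t=3,i=4
  [17] #...# => #  t=0,i=12
  [16] #.... => .  t=1,i=4
  [15] .#### => .  t=0,i=3
  [14] .###. => #  t=2,i=2
  [13] .##.# => .  t=4,i=6
  [12] .##.. => #  t=4,i=9
  [11] .#.## => #  t=0,i=1
  [10] .#.#. => #  t=1,i=8
  [9] .#..# => .  t=3,i=3
  [8] .#... => #  t=0,i=11
  [7] ..### => .  t=2,i=1
  [6] ..##. => .  t=4,i=5
  [5] ..#.# => #  t=0,i=0
  [4] ..#.. => #  t=3,i=5
  [3] ...## => #  t=2,i=0
  [2] ...#. => #  t=0,i=13
  [1] ....# => #  t=1,i=5
  [0] ..... => #  t=6,i=10
  bits 01010101111000100101110100111111 = 1440898367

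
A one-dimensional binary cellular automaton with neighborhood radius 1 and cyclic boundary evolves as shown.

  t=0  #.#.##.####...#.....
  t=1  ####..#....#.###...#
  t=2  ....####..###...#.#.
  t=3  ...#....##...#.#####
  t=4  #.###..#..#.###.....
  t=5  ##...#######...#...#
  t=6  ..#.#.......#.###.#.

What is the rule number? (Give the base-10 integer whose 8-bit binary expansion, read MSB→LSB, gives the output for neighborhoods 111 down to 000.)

54

  ### -> .   bit 7 = 0  t=0,i=8
  ##. -> .   bit 6 = 0  t=0,i=5
  #.# -> #   bit 5 = 1  t=0,i=1
  #.. -> #   bit 4 = 1  t=0,i=11
  .## -> .   bit 3 = 0  t=0,i=4
  .#. -> #   bit 2 = 1  t=0,i=0
  ..# -> #   bit 1 = 1  t=0,i=13
  ... -> .   bit 0 = 0  t=0,i=12
  bits 00110110 = 54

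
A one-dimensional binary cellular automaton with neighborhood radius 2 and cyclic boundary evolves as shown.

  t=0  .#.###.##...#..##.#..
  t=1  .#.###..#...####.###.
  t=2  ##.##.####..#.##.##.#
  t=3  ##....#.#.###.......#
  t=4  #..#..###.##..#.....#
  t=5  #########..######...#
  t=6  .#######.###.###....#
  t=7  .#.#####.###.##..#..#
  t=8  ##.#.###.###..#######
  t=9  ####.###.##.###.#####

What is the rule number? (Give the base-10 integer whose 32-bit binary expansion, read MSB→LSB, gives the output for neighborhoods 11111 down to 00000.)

3871168496

  #####|#  b31=1 t=5,i=1
  ####.|#  b30=1 t=1,i=14
  ###.#|#  b29=1 t=0,i=5
  ###..|.  b28=0 t=1,i=5
  ##.##|.  b27=0 t=0,i=6
  ##.#.|#  b26=1 t=0,i=17
  ##..#|#  b25=1 t=1,i=6
  ##...|.  b24=0 t=0,i=9
  #.###|#  b23=1 t=0,i=3
  #.##.|.  b22=0 t=0,i=7
  #.#.#|#  b21=1 t=3,i=8
  #.#..|#  b20=1 t=0,i=18
  #..##|#  b19=1 t=0,i=14
  #..#.|#  b18=1 t=1,i=0
  #...#|.  b17=0 t=0,i=10
  #....|#  b16=1 t=3,i=3
  .####|.  b15=0 t=1,i=13
  .###.|#  b14=1 t=0,i=4
  .##.#|.  b13=0 t=0,i=16
  .##..|#  b12=1 t=0,i=8
  .#.##|.  b11=0 t=0,i=2
  .#.#.|#  b10=1 t=3,i=7
  .#..#|#  b9=1 t=0,i=13
  .#...|#  b8=1 t=0,i=19
  ..###|#  b7=1 t=1,i=12
  ..##.|#  b6=1 t=0,i=15
  ..#.#|#  b5=1 t=0,i=1
  ..#..|#  b4=1 t=0,i=12
  ...##|.  b3=0 t=1,i=11
  ...#.|.  b2=0 t=0,i=0
  ....#|.  b1=0 t=3,i=4
  .....|.  b0=0 t=3,i=15
  bits 11100110101111010101011111110000 = 3871168496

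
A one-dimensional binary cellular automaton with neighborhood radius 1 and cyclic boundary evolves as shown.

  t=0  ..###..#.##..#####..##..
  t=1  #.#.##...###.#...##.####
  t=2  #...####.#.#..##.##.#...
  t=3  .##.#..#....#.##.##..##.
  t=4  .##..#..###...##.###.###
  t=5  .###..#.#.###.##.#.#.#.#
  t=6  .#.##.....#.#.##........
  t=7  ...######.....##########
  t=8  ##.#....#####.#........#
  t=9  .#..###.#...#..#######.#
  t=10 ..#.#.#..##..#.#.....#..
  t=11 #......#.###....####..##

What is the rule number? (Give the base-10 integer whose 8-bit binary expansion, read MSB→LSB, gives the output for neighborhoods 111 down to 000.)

89

  ### -> .   bit 7 = 0  t=0,i=3
  ##. -> #   bit 6 = 1  t=0,i=4
  #.# -> .   bit 5 = 0  t=0,i=8
  #.. -> #   bit 4 = 1  t=0,i=5
  .## -> #   bit 3 = 1  t=0,i=2
  .#. -> .   bit 2 = 0  t=0,i=7
  ..# -> .   bit 1 = 0  t=0,i=1
  ... -> #   bit 0 = 1  t=0,i=0
  bits 01011001 = 89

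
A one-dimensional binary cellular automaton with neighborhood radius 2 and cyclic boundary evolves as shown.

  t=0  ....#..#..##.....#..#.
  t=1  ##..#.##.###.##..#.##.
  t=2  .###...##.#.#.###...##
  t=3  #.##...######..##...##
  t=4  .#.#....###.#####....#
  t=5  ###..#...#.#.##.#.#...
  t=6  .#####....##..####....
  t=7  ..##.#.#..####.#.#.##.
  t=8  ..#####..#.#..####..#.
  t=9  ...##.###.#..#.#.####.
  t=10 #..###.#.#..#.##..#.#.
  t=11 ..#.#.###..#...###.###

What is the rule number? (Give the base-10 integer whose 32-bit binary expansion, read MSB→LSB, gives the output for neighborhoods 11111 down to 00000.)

2653811793

  nb #####: next=#  (t=3,i=9, bit31=1)
  nb ####.: next=.  (t=3,i=11, bit30=0)
  nb ###.#: next=.  (t=1,i=11, bit29=0)
  nb ###..: next=#  (t=2,i=3, bit28=1)
  nb ##.##: next=#  (t=1,i=8, bit27=1)
  nb ##.#.: next=#  (t=2,i=9, bit26=1)
  nb ##..#: next=#  (t=1,i=2, bit25=1)
  nb ##...: next=.  (t=0,i=12, bit24=0)
  nb #.###: next=.  (t=1,i=9, bit23=0)
  nb #.##.: next=.  (t=1,i=0, bit22=0)
  nb #.#.#: next=#  (t=2,i=10, bit21=1)
  nb #.#..: next=.  (t=4,i=3, bit20=0)
  nb #..##: next=#  (t=0,i=9, bit19=1)
  nb #..#.: next=#  (t=0,i=6, bit18=1)
  nb #...#: next=.  (t=2,i=5, bit17=0)
  nb #....: next=#  (t=0,i=0, bit16=1)
  nb .####: next=#  (t=3,i=8, bit15=1)
  nb .###.: next=#  (t=1,i=10, bit14=1)
  nb .##.#: next=#  (t=1,i=7, bit13=1)
  nb .##..: next=#  (t=0,i=11, bit12=1)
  nb .#.##: next=.  (t=1,i=5, bit11=0)
  nb .#.#.: next=#  (t=2,i=11, bit10=1)
  nb .#..#: next=.  (t=0,i=5, bit9=0)
  nb .#...: next=.  (t=0,i=21, bit8=0)
  nb ..###: next=.  (t=3,i=7, bit7=0)
  nb ..##.: next=#  (t=0,i=10, bit6=1)
  nb ..#.#: next=.  (t=1,i=4, bit5=0)
  nb ..#..: next=#  (t=0,i=4, bit4=1)
  nb ...##: next=.  (t=2,i=6, bit3=0)
  nb ...#.: next=.  (t=0,i=3, bit2=0)
  nb ....#: next=.  (t=0,i=2, bit1=0)
  nb .....: next=#  (t=0,i=1, bit0=1)
  bits 10011110001011011111010001010001 = 2653811793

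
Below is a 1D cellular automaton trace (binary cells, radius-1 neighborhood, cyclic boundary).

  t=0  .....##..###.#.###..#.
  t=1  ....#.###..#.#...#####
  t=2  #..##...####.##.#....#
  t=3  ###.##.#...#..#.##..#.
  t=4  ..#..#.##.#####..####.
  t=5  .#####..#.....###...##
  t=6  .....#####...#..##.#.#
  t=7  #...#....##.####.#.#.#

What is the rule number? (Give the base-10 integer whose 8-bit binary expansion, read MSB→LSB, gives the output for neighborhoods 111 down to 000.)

  ###|.  b7=0 t=0,i=10
  ##.|#  b6=1 t=0,i=6
  #.#|.  b5=0 t=0,i=12
  #..|#  b4=1 t=0,i=7
  .##|.  b3=0 t=0,i=5
  .#.|#  b2=1 t=0,i=13
  ..#|#  b1=1 t=0,i=4
  ...|.  b0=0 t=0,i=0
  bits 01010110 = 86

86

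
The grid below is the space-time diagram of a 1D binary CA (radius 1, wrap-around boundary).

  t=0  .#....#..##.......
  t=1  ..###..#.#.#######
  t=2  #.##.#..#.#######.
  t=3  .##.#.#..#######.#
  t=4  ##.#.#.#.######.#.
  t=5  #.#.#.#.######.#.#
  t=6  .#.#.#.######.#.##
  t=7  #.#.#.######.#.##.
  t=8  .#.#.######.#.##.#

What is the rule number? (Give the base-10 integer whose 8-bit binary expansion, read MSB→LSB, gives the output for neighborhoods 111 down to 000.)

185

  ###|#  b7=1 t=1,i=3
  ##.|.  b6=0 t=0,i=10
  #.#|#  b5=1 t=1,i=8
  #..|#  b4=1 t=0,i=2
  .##|#  b3=1 t=0,i=9
  .#.|.  b2=0 t=0,i=1
  ..#|.  b1=0 t=0,i=0
  ...|#  b0=1 t=0,i=3
  bits 10111001 = 185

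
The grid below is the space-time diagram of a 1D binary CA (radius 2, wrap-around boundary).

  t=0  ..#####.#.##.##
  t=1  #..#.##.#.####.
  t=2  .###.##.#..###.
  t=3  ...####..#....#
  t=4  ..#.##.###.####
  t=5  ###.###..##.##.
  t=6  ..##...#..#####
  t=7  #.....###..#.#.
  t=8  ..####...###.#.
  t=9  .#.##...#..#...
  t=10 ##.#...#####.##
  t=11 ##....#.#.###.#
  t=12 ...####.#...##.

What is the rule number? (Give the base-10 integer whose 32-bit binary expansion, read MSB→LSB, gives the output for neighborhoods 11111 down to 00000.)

1785045567

  [31] ##### => .  t=0,i=4
  [30] ####. => #  t=0,i=5
  [29] ###.# => #  t=0,i=6
  [28] ###.. => .  t=2,i=13
  [27] ##.## => #  t=0,i=12
  [26] ##.#. => .  t=0,i=7
  [25] ##..# => #  t=0,i=0
  [24] ##... => .  t=6,i=4
  [23] #.### => .  t=1,i=10
  [22] #.##. => #  t=0,i=10
  [21] #.#.# => #  t=0,i=8
  [20] #.#.. => .  t=1,i=0
  [19] #..## => .  t=0,i=1
  [18] #..#. => #  t=1,i=2
  [17] #...# => .  t=3,i=1
  [16] #.... => #  t=3,i=11
  [15] .#### => #  t=0,i=3
  [14] .###. => .  t=2,i=2
  [13] .##.# => #  t=0,i=11
  [12] .##.. => .  t=0,i=14
  [11] .#.## => .  t=0,i=9
  [10] .#.#. => .  t=7,i=12
  [9] .#..# => #  t=1,i=1
  [8] .#... => .  t=3,i=0
  [7] ..### => .  t=0,i=2
  [6] ..##. => .  t=5,i=9
  [5] ..#.# => #  t=1,i=3
  [4] ..#.. => #  t=3,i=9
  [3] ...## => #  t=3,i=2
  [2] ...#. => #  t=3,i=13
  [1] ....# => #  t=3,i=12
  [0] ..... => #  t=7,i=3
  bits 01101010011001011010001000111111 = 1785045567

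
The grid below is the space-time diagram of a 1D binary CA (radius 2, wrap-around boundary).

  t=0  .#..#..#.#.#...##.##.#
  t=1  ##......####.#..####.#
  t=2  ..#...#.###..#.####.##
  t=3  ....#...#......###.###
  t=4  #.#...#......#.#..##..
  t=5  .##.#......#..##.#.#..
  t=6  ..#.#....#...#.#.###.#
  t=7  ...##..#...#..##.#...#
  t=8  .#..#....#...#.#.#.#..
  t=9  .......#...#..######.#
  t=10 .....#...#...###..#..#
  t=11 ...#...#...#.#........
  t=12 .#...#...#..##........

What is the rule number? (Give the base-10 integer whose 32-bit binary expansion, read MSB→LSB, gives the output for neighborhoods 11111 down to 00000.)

  nb #####: next=.  (t=9,i=16, bit31=0)
  nb ####.: next=#  (t=1,i=10, bit30=1)
  nb ###.#: next=.  (t=1,i=11, bit29=0)
  nb ###..: next=.  (t=1,i=1, bit28=0)
  nb ##.##: next=#  (t=0,i=17, bit27=1)
  nb ##.#.: next=.  (t=0,i=20, bit26=0)
  nb ##..#: next=.  (t=2,i=0, bit25=0)
  nb ##...: next=#  (t=1,i=2, bit24=1)
  nb #.###: next=#  (t=1,i=21, bit23=1)
  nb #.##.: next=#  (t=0,i=18, bit22=1)
  nb #.#.#: next=#  (t=0,i=9, bit21=1)
  nb #.#..: next=#  (t=0,i=1, bit20=1)
  nb #..##: next=#  (t=1,i=15, bit19=1)
  nb #..#.: next=.  (t=0,i=3, bit18=0)
  nb #...#: next=#  (t=0,i=13, bit17=1)
  nb #....: next=.  (t=1,i=3, bit16=0)
  nb .####: next=#  (t=1,i=9, bit15=1)
  nb .###.: next=.  (t=1,i=0, bit14=0)
  nb .##.#: next=#  (t=0,i=16, bit13=1)
  nb .##..: next=#  (t=2,i=21, bit12=1)
  nb .#.##: next=.  (t=2,i=7, bit11=0)
  nb .#.#.: next=#  (t=0,i=0, bit10=1)
  nb .#..#: next=.  (t=0,i=2, bit9=0)
  nb .#...: next=.  (t=0,i=12, bit8=0)
  nb ..###: next=#  (t=1,i=8, bit7=1)
  nb ..##.: next=.  (t=0,i=15, bit6=0)
  nb ..#.#: next=.  (t=0,i=7, bit5=0)
  nb ..#..: next=.  (t=0,i=4, bit4=0)
  nb ...##: next=.  (t=0,i=14, bit3=0)
  nb ...#.: next=.  (t=2,i=5, bit2=0)
  nb ....#: next=#  (t=1,i=6, bit1=1)
  nb .....: next=.  (t=1,i=4, bit0=0)
  bits 01001001111110101011010010000010 = 1241166978

1241166978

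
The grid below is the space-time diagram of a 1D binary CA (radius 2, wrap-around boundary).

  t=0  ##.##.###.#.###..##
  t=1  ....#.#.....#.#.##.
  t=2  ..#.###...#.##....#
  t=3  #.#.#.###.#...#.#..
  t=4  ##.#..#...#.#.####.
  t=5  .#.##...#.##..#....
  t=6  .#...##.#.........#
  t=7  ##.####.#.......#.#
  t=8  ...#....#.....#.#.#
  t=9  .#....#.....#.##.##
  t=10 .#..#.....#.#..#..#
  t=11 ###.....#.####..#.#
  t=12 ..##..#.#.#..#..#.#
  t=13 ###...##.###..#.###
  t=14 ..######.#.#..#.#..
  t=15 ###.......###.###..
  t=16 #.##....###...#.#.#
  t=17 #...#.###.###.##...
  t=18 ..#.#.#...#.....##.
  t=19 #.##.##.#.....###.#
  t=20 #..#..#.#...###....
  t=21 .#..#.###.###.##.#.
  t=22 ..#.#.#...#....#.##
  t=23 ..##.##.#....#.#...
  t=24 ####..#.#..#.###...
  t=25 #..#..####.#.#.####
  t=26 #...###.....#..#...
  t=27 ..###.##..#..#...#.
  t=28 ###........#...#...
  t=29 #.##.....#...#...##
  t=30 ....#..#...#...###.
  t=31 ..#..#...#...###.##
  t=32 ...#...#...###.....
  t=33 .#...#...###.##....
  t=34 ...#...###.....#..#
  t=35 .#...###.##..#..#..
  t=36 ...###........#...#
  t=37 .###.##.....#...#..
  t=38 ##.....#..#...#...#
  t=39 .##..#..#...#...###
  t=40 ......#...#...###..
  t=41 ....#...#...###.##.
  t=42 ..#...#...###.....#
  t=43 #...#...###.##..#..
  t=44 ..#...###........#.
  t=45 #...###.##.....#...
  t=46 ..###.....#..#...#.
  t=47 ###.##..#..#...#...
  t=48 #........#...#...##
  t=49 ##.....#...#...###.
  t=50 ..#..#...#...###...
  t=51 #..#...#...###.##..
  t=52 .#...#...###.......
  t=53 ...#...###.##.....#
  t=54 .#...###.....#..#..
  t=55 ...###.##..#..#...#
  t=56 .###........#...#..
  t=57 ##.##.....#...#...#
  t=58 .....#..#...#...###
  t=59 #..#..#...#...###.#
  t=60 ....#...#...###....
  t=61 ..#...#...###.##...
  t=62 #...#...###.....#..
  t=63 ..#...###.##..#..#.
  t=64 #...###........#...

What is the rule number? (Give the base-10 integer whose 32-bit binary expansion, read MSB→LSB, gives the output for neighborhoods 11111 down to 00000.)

295315178

  ##### -> .   bit 31 = 0  t=13,i=0
  ####. -> .   bit 30 = 0  t=0,i=0
  ###.# -> .   bit 29 = 0  t=0,i=1
  ###.. -> #   bit 28 = 1  t=0,i=14
  ##.## -> .   bit 27 = 0  t=0,i=2
  ##.#. -> .   bit 26 = 0  t=0,i=9
  ##..# -> .   bit 25 = 0  t=0,i=15
  ##... -> #   bit 24 = 1  t=1,i=18
  #.### -> #   bit 23 = 1  t=0,i=6
  #.##. -> .   bit 22 = 0  t=0,i=3
  #.#.# -> .   bit 21 = 0  t=0,i=10
  #.#.. -> #   bit 20 = 1  t=1,i=6
  #..## -> #   bit 19 = 1  t=0,i=16
  #..#. -> .   bit 18 = 0  t=2,i=1
  #...# -> #   bit 17 = 1  t=2,i=8
  #.... -> .   bit 16 = 0  t=1,i=0
  .#### -> .   bit 15 = 0  t=0,i=18
  .###. -> .   bit 14 = 0  t=0,i=7
  .##.# -> #   bit 13 = 1  t=0,i=4
  .##.. -> .   bit 12 = 0  t=1,i=17
  .#.## -> .   bit 11 = 0  t=0,i=11
  .#.#. -> #   bit 10 = 1  t=1,i=5
  .#..# -> #   bit 9 = 1  t=2,i=0
  .#... -> .   bit 8 = 0  t=1,i=7
  ..### -> #   bit 7 = 1  t=0,i=17
  ..##. -> #   bit 6 = 1  t=6,i=5
  ..#.# -> #   bit 5 = 1  t=1,i=4
  ..#.. -> .   bit 4 = 0  t=2,i=18
  ...## -> #   bit 3 = 1  t=6,i=4
  ...#. -> .   bit 2 = 0  t=1,i=3
  ....# -> #   bit 1 = 1  t=1,i=2
  ..... -> .   bit 0 = 0  t=1,i=1
  bits 00010001100110100010011011101010 = 295315178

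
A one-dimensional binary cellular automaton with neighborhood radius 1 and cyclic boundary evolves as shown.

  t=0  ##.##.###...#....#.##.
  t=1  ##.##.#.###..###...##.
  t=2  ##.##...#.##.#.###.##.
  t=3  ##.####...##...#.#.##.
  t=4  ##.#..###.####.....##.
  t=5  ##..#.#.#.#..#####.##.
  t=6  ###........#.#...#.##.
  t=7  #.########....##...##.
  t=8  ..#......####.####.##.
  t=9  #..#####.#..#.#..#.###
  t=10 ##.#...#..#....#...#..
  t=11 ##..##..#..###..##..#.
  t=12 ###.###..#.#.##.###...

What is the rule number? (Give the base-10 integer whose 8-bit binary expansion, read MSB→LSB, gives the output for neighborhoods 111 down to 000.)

  [7] ### => .  t=0,i=7
  [6] ##. => #  t=0,i=1
  [5] #.# => .  t=0,i=2
  [4] #.. => #  t=0,i=9
  [3] .## => #  t=0,i=0
  [2] .#. => .  t=0,i=12
  [1] ..# => .  t=0,i=11
  [0] ... => #  t=0,i=10
  bits 01011001 = 89

89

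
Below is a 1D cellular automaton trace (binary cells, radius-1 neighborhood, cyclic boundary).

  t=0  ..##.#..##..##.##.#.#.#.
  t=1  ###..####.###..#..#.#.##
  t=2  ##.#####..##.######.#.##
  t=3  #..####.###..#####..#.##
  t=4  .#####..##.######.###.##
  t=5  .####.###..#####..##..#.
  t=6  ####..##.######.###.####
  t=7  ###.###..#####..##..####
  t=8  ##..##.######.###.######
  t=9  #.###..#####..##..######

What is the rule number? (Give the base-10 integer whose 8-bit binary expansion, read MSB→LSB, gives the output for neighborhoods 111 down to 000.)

  nb ###: next=#  (t=1,i=0, bit7=1)
  nb ##.: next=.  (t=0,i=3, bit6=0)
  nb #.#: next=.  (t=0,i=4, bit5=0)
  nb #..: next=#  (t=0,i=6, bit4=1)
  nb .##: next=#  (t=0,i=2, bit3=1)
  nb .#.: next=#  (t=0,i=5, bit2=1)
  nb ..#: next=#  (t=0,i=1, bit1=1)
  nb ...: next=#  (t=0,i=0, bit0=1)
  bits 10011111 = 159

159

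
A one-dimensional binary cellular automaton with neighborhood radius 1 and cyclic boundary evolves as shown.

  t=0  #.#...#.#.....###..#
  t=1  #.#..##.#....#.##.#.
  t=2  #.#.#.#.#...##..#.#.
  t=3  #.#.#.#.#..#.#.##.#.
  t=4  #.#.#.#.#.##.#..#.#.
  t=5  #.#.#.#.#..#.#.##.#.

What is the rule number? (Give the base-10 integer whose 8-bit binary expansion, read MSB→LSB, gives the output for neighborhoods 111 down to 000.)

  ### -> #   bit 7 = 1  t=0,i=15
  ##. -> #   bit 6 = 1  t=0,i=0
  #.# -> .   bit 5 = 0  t=0,i=1
  #.. -> .   bit 4 = 0  t=0,i=3
  .## -> .   bit 3 = 0  t=0,i=14
  .#. -> #   bit 2 = 1  t=0,i=2
  ..# -> #   bit 1 = 1  t=0,i=5
  ... -> .   bit 0 = 0  t=0,i=4
  bits 11000110 = 198

198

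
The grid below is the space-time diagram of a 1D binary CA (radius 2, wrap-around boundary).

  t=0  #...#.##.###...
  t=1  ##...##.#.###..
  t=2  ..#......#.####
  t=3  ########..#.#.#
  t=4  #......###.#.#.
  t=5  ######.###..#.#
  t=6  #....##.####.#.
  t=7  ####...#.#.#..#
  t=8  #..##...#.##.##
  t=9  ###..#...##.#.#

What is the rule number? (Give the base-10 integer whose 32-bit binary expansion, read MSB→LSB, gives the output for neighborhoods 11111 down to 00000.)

996003219

  [31] ##### => .  t=3,i=1
  [30] ####. => .  t=2,i=13
  [29] ###.# => #  t=4,i=9
  [28] ###.. => #  t=0,i=11
  [27] ##.## => #  t=0,i=8
  [26] ##.#. => .  t=1,i=7
  [25] ##..# => #  t=1,i=13
  [24] ##... => #  t=0,i=12
  [23] #.### => .  t=0,i=9
  [22] #.##. => #  t=0,i=6
  [21] #.#.# => .  t=1,i=8
  [20] #.#.. => #  t=4,i=0
  [19] #..## => #  t=1,i=14
  [18] #..#. => #  t=2,i=1
  [17] #...# => .  t=0,i=2
  [16] #.... => #  t=2,i=4
  [15] .#### => #  t=2,i=12
  [14] .###. => #  t=0,i=10
  [13] .##.# => .  t=0,i=7
  [12] .##.. => .  t=1,i=1
  [11] .#.## => #  t=0,i=5
  [10] .#.#. => #  t=3,i=11
  [9] .#..# => .  t=7,i=12
  [8] .#... => #  t=0,i=1
  [7] ..### => #  t=4,i=7
  [6] ..##. => .  t=1,i=0
  [5] ..#.# => .  t=0,i=4
  [4] ..#.. => #  t=0,i=0
  [3] ...## => .  t=1,i=4
  [2] ...#. => .  t=0,i=3
  [1] ....# => #  t=2,i=7
  [0] ..... => #  t=2,i=5
  bits 00111011010111011100110110010011 = 996003219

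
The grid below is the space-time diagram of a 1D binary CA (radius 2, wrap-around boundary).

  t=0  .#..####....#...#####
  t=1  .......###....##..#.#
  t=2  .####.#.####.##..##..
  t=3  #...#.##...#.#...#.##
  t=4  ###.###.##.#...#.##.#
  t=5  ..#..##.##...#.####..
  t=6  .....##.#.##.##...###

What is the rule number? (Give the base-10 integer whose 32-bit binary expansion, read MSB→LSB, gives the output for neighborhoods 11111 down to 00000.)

2976344169

  nb #####: next=#  (t=0,i=18, bit31=1)
  nb ####.: next=.  (t=0,i=6, bit30=0)
  nb ###.#: next=#  (t=0,i=20, bit29=1)
  nb ###..: next=#  (t=0,i=7, bit28=1)
  nb ##.##: next=.  (t=2,i=12, bit27=0)
  nb ##.#.: next=.  (t=0,i=0, bit26=0)
  nb ##..#: next=.  (t=1,i=16, bit25=0)
  nb ##...: next=#  (t=0,i=8, bit24=1)
  nb #.###: next=.  (t=2,i=8, bit23=0)
  nb #.##.: next=#  (t=2,i=13, bit22=1)
  nb #.#.#: next=#  (t=2,i=6, bit21=1)
  nb #.#..: next=.  (t=0,i=1, bit20=0)
  nb #..##: next=.  (t=0,i=3, bit19=0)
  nb #..#.: next=#  (t=1,i=17, bit18=1)
  nb #...#: next=#  (t=0,i=14, bit17=1)
  nb #....: next=#  (t=0,i=9, bit16=1)
  nb .####: next=.  (t=0,i=5, bit15=0)
  nb .###.: next=#  (t=1,i=8, bit14=1)
  nb .##.#: next=#  (t=4,i=9, bit13=1)
  nb .##..: next=.  (t=1,i=15, bit12=0)
  nb .#.##: next=#  (t=2,i=7, bit11=1)
  nb .#.#.: next=.  (t=1,i=19, bit10=0)
  nb .#..#: next=.  (t=0,i=2, bit9=0)
  nb .#...: next=.  (t=0,i=13, bit8=0)
  nb ..###: next=.  (t=0,i=4, bit7=0)
  nb ..##.: next=#  (t=1,i=14, bit6=1)
  nb ..#.#: next=#  (t=1,i=18, bit5=1)
  nb ..#..: next=.  (t=0,i=12, bit4=0)
  nb ...##: next=#  (t=0,i=15, bit3=1)
  nb ...#.: next=.  (t=0,i=11, bit2=0)
  nb ....#: next=.  (t=0,i=10, bit1=0)
  nb .....: next=#  (t=1,i=2, bit0=1)
  bits 10110001011001110110100001101001 = 2976344169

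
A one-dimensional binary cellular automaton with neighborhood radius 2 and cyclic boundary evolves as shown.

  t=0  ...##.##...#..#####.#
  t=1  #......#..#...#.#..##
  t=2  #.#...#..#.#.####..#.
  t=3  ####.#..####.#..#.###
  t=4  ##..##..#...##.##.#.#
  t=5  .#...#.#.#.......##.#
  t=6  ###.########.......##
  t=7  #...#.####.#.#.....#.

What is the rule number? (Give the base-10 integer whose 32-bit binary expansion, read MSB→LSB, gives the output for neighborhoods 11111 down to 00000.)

2494895524

  #####|#  b31=1 t=0,i=16
  ####.|.  b30=0 t=0,i=17
  ###.#|.  b29=0 t=0,i=18
  ###..|#  b28=1 t=1,i=0
  ##.##|.  b27=0 t=0,i=5
  ##.#.|#  b26=1 t=0,i=19
  ##..#|.  b25=0 t=2,i=17
  ##...|.  b24=0 t=0,i=8
  #.###|#  b23=1 t=2,i=13
  #.##.|.  b22=0 t=0,i=6
  #.#.#|#  b21=1 t=2,i=0
  #.#..|#  b20=1 t=0,i=20
  #..##|.  b19=0 t=0,i=13
  #..#.|#  b18=1 t=1,i=9
  #...#|.  b17=0 t=0,i=1
  #....|#  b16=1 t=1,i=2
  .####|.  b15=0 t=0,i=15
  .###.|.  b14=0 t=1,i=20
  .##.#|.  b13=0 t=0,i=4
  .##..|#  b12=1 t=0,i=7
  .#.##|.  b11=0 t=2,i=12
  .#.#.|#  b10=1 t=1,i=15
  .#..#|.  b9=0 t=0,i=12
  .#...|#  b8=1 t=0,i=0
  ..###|#  b7=1 t=0,i=14
  ..##.|.  b6=0 t=0,i=3
  ..#.#|#  b5=1 t=1,i=14
  ..#..|.  b4=0 t=0,i=11
  ...##|.  b3=0 t=0,i=2
  ...#.|#  b2=1 t=0,i=10
  ....#|.  b1=0 t=1,i=5
  .....|.  b0=0 t=1,i=3
  bits 10010100101101010001010110100100 = 2494895524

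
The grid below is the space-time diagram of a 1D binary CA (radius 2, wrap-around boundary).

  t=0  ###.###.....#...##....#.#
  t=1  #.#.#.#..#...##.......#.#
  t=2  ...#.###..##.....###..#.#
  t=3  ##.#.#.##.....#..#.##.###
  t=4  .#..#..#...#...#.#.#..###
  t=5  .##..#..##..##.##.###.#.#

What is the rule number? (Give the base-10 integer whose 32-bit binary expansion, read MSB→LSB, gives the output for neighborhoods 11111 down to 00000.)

  #####|#  b31=1 t=3,i=24
  ####.|.  b30=0 t=0,i=1
  ###.#|#  b29=1 t=0,i=2
  ###..|#  b28=1 t=0,i=6
  ##.##|.  b27=0 t=0,i=3
  ##.#.|.  b26=0 t=1,i=1
  ##..#|#  b25=1 t=2,i=8
  ##...|.  b24=0 t=0,i=7
  #.###|#  b23=1 t=0,i=4
  #.##.|#  b22=1 t=1,i=24
  #.#.#|.  b21=0 t=1,i=2
  #.#..|#  b20=1 t=1,i=6
  #..##|.  b19=0 t=2,i=9
  #..#.|.  b18=0 t=1,i=8
  #...#|#  b17=1 t=0,i=14
  #....|.  b16=0 t=0,i=8
  .####|#  b15=1 t=0,i=0
  .###.|.  b14=0 t=0,i=5
  .##.#|.  b13=0 t=1,i=0
  .##..|.  b12=0 t=0,i=17
  .#.##|.  b11=0 t=0,i=23
  .#.#.|#  b10=1 t=1,i=3
  .#..#|#  b9=1 t=1,i=7
  .#...|#  b8=1 t=0,i=13
  ..###|#  b7=1 t=2,i=17
  ..##.|.  b6=0 t=0,i=16
  ..#.#|#  b5=1 t=0,i=22
  ..#..|.  b4=0 t=0,i=12
  ...##|.  b3=0 t=0,i=15
  ...#.|.  b2=0 t=0,i=11
  ....#|.  b1=0 t=0,i=10
  .....|#  b0=1 t=0,i=9
  bits 10110010110100101000011110100001 = 3000141729

3000141729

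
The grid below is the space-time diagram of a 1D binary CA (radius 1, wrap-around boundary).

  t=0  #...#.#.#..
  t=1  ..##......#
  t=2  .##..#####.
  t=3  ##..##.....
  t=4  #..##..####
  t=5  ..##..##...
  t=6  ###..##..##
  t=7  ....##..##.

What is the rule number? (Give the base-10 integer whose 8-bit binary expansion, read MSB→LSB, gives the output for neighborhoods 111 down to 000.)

  nb ###: next=.  (t=2,i=6, bit7=0)
  nb ##.: next=.  (t=1,i=3, bit6=0)
  nb #.#: next=.  (t=0,i=5, bit5=0)
  nb #..: next=.  (t=0,i=1, bit4=0)
  nb .##: next=#  (t=1,i=2, bit3=1)
  nb .#.: next=.  (t=0,i=0, bit2=0)
  nb ..#: next=#  (t=0,i=3, bit1=1)
  nb ...: next=#  (t=0,i=2, bit0=1)
  bits 00001011 = 11

11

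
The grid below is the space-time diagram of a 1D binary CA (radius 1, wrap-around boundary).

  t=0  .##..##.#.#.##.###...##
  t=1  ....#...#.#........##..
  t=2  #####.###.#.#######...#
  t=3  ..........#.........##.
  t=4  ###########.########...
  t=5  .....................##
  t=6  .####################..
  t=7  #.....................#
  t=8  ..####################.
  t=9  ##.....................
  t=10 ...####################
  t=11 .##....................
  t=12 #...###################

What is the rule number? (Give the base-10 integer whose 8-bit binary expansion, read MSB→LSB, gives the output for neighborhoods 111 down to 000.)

  ###|.  b7=0 t=0,i=16
  ##.|.  b6=0 t=0,i=2
  #.#|.  b5=0 t=0,i=0
  #..|.  b4=0 t=0,i=3
  .##|.  b3=0 t=0,i=1
  .#.|#  b2=1 t=0,i=8
  ..#|#  b1=1 t=0,i=4
  ...|#  b0=1 t=0,i=19
  bits 00000111 = 7

7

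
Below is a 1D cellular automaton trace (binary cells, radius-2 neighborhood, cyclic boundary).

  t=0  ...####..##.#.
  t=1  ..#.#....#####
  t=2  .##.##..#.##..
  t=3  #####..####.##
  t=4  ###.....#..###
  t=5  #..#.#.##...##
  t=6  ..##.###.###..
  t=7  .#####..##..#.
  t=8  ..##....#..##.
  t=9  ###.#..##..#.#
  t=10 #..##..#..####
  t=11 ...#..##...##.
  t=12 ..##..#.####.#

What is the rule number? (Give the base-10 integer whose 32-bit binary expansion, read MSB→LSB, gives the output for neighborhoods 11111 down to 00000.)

2381752701

  nb #####: next=#  (t=1,i=11, bit31=1)
  nb ####.: next=.  (t=0,i=5, bit30=0)
  nb ###.#: next=.  (t=3,i=10, bit29=0)
  nb ###..: next=.  (t=0,i=6, bit28=0)
  nb ##.##: next=#  (t=2,i=3, bit27=1)
  nb ##.#.: next=#  (t=0,i=11, bit26=1)
  nb ##..#: next=.  (t=0,i=7, bit25=0)
  nb ##...: next=#  (t=2,i=12, bit24=1)
  nb #.###: next=#  (t=3,i=12, bit23=1)
  nb #.##.: next=#  (t=2,i=4, bit22=1)
  nb #.#.#: next=#  (t=5,i=5, bit21=1)
  nb #.#..: next=#  (t=0,i=12, bit20=1)
  nb #..##: next=.  (t=0,i=8, bit19=0)
  nb #..#.: next=#  (t=1,i=1, bit18=1)
  nb #...#: next=#  (t=2,i=13, bit17=1)
  nb #....: next=.  (t=0,i=0, bit16=0)
  nb .####: next=#  (t=0,i=4, bit15=1)
  nb .###.: next=.  (t=5,i=13, bit14=0)
  nb .##.#: next=#  (t=0,i=10, bit13=1)
  nb .##..: next=.  (t=2,i=5, bit12=0)
  nb .#.##: next=#  (t=2,i=9, bit11=1)
  nb .#.#.: next=.  (t=1,i=3, bit10=0)
  nb .#..#: next=.  (t=4,i=9, bit9=0)
  nb .#...: next=#  (t=0,i=13, bit8=1)
  nb ..###: next=.  (t=0,i=3, bit7=0)
  nb ..##.: next=#  (t=0,i=9, bit6=1)
  nb ..#.#: next=#  (t=1,i=2, bit5=1)
  nb ..#..: next=#  (t=4,i=8, bit4=1)
  nb ...##: next=#  (t=0,i=2, bit3=1)
  nb ...#.: next=#  (t=4,i=7, bit2=1)
  nb ....#: next=.  (t=0,i=1, bit1=0)
  nb .....: next=#  (t=4,i=5, bit0=1)
  bits 10001101111101101010100101111101 = 2381752701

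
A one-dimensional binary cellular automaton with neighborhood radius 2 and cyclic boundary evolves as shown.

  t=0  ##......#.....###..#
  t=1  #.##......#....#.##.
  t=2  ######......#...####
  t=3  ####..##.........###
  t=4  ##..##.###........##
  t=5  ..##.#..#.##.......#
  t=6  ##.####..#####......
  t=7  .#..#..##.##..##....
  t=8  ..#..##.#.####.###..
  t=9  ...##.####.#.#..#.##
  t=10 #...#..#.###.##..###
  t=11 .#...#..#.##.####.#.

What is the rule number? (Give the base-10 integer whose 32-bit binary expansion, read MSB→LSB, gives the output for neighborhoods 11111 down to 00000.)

2809788928

  [31] ##### => #  t=2,i=0
  [30] ####. => .  t=2,i=4
  [29] ###.# => #  t=8,i=13
  [28] ###.. => .  t=0,i=1
  [27] ##.## => .  t=4,i=6
  [26] ##.#. => #  t=1,i=19
  [25] ##..# => #  t=0,i=17
  [24] ##... => #  t=0,i=2
  [23] #.### => .  t=4,i=7
  [22] #.##. => #  t=1,i=2
  [21] #.#.# => #  t=1,i=0
  [20] #.#.. => #  t=5,i=5
  [19] #..## => #  t=0,i=18
  [18] #..#. => .  t=5,i=7
  [17] #...# => .  t=2,i=14
  [16] #.... => #  t=0,i=3
  [15] .#### => #  t=2,i=17
  [14] .###. => #  t=0,i=0
  [13] .##.# => #  t=1,i=18
  [12] .##.. => #  t=1,i=3
  [11] .#.## => #  t=1,i=1
  [10] .#.#. => .  t=9,i=12
  [9] .#..# => #  t=5,i=0
  [8] .#... => .  t=0,i=9
  [7] ..### => .  t=0,i=14
  [6] ..##. => .  t=3,i=6
  [5] ..#.# => .  t=1,i=15
  [4] ..#.. => .  t=0,i=8
  [3] ...## => .  t=0,i=13
  [2] ...#. => .  t=0,i=7
  [1] ....# => .  t=0,i=6
  [0] ..... => .  t=0,i=4
  bits 10100111011110011111101000000000 = 2809788928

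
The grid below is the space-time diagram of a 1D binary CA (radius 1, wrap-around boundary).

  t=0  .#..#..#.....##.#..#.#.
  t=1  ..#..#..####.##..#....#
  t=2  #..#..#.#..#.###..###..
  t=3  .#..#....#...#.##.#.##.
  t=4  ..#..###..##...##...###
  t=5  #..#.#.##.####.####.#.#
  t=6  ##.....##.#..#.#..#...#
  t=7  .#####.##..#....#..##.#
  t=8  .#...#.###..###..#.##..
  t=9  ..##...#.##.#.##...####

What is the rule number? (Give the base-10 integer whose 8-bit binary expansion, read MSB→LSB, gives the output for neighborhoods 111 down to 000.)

89

  nb ###: next=.  (t=1,i=9, bit7=0)
  nb ##.: next=#  (t=0,i=14, bit6=1)
  nb #.#: next=.  (t=0,i=15, bit5=0)
  nb #..: next=#  (t=0,i=2, bit4=1)
  nb .##: next=#  (t=0,i=13, bit3=1)
  nb .#.: next=.  (t=0,i=1, bit2=0)
  nb ..#: next=.  (t=0,i=0, bit1=0)
  nb ...: next=#  (t=0,i=9, bit0=1)
  bits 01011001 = 89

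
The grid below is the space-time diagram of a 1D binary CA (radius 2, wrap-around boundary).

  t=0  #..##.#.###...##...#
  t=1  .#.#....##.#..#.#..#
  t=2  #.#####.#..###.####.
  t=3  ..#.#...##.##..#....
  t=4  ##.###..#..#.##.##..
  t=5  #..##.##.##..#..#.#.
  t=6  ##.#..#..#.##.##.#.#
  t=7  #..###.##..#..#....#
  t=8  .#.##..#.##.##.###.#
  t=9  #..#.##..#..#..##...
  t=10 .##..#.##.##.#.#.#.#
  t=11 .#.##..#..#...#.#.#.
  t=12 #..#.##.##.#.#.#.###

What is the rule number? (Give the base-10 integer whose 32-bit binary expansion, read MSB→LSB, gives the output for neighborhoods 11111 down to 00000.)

2211792838

  [31] ##### => #  t=2,i=4
  [30] ####. => .  t=2,i=5
  [29] ###.# => .  t=2,i=6
  [28] ###.. => .  t=0,i=10
  [27] ##.## => .  t=2,i=14
  [26] ##.#. => .  t=0,i=5
  [25] ##..# => #  t=0,i=1
  [24] ##... => #  t=0,i=11
  [23] #.### => #  t=0,i=8
  [22] #.##. => #  t=3,i=11
  [21] #.#.# => .  t=0,i=6
  [20] #.#.. => #  t=1,i=3
  [19] #..## => .  t=0,i=2
  [18] #..#. => #  t=1,i=13
  [17] #...# => .  t=0,i=12
  [16] #.... => #  t=1,i=5
  [15] .#### => .  t=2,i=3
  [14] .###. => #  t=0,i=9
  [13] .##.# => .  t=0,i=4
  [12] .##.. => .  t=0,i=0
  [11] .#.## => .  t=0,i=7
  [10] .#.#. => #  t=1,i=0
  [9] .#..# => #  t=1,i=12
  [8] .#... => #  t=1,i=4
  [7] ..### => #  t=2,i=11
  [6] ..##. => #  t=0,i=3
  [5] ..#.# => .  t=1,i=14
  [4] ..#.. => .  t=3,i=15
  [3] ...## => .  t=0,i=13
  [2] ...#. => #  t=3,i=1
  [1] ....# => #  t=1,i=6
  [0] ..... => .  t=3,i=18
  bits 10000011110101010100011111000110 = 2211792838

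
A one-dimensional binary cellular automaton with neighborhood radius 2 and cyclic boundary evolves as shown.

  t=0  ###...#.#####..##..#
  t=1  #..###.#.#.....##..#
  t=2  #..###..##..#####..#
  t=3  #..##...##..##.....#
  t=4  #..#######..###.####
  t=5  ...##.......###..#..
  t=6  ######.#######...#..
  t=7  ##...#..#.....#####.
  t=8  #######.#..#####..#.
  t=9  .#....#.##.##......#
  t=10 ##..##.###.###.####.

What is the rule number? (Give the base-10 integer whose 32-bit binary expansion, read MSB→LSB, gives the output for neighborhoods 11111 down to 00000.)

559087327

  ##### -> .   bit 31 = 0  t=0,i=10
  ####. -> .   bit 30 = 0  t=0,i=1
  ###.# -> #   bit 29 = 1  t=1,i=5
  ###.. -> .   bit 28 = 0  t=0,i=2
  ##.## -> .   bit 27 = 0  t=4,i=15
  ##.#. -> .   bit 26 = 0  t=1,i=6
  ##..# -> .   bit 25 = 0  t=0,i=13
  ##... -> #   bit 24 = 1  t=0,i=3
  #.### -> .   bit 23 = 0  t=0,i=8
  #.##. -> #   bit 22 = 1  t=7,i=0
  #.#.# -> .   bit 21 = 0  t=1,i=7
  #.#.. -> #   bit 20 = 1  t=1,i=9
  #..## -> .   bit 19 = 0  t=0,i=14
  #..#. -> .   bit 18 = 0  t=5,i=16
  #...# -> #   bit 17 = 1  t=0,i=4
  #.... -> .   bit 16 = 0  t=1,i=11
  .#### -> #   bit 15 = 1  t=0,i=0
  .###. -> #   bit 14 = 1  t=1,i=4
  .##.# -> #   bit 13 = 1  t=9,i=9
  .##.. -> #   bit 12 = 1  t=0,i=16
  .#.## -> #   bit 11 = 1  t=0,i=7
  .#.#. -> #   bit 10 = 1  t=1,i=8
  .#..# -> #   bit 9 = 1  t=6,i=18
  .#... -> .   bit 8 = 0  t=1,i=10
  ..### -> #   bit 7 = 1  t=0,i=19
  ..##. -> #   bit 6 = 1  t=0,i=15
  ..#.# -> .   bit 5 = 0  t=0,i=6
  ..#.. -> #   bit 4 = 1  t=5,i=17
  ...## -> #   bit 3 = 1  t=1,i=14
  ...#. -> #   bit 2 = 1  t=0,i=5
  ....# -> #   bit 1 = 1  t=1,i=13
  ..... -> #   bit 0 = 1  t=1,i=12
  bits 00100001010100101111111011011111 = 559087327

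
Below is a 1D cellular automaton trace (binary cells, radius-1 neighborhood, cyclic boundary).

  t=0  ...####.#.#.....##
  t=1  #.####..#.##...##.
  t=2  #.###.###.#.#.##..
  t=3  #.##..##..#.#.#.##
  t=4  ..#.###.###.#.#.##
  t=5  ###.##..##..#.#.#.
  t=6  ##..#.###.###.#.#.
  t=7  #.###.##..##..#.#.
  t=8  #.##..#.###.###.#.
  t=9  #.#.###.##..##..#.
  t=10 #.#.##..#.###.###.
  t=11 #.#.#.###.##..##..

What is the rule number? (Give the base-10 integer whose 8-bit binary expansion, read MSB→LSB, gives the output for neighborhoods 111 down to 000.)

158

  ###|#  b7=1 t=0,i=4
  ##.|.  b6=0 t=0,i=6
  #.#|.  b5=0 t=0,i=7
  #..|#  b4=1 t=0,i=0
  .##|#  b3=1 t=0,i=3
  .#.|#  b2=1 t=0,i=8
  ..#|#  b1=1 t=0,i=2
  ...|.  b0=0 t=0,i=1
  bits 10011110 = 158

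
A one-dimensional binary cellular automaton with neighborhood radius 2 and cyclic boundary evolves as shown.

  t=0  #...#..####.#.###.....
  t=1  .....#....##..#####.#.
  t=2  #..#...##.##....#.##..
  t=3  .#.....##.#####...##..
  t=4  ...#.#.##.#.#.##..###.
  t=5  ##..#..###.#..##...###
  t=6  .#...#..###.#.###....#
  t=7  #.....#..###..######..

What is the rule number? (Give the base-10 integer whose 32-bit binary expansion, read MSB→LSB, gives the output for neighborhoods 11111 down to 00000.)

  nb #####: next=#  (t=1,i=16, bit31=1)
  nb ####.: next=.  (t=0,i=9, bit30=0)
  nb ###.#: next=#  (t=0,i=10, bit29=1)
  nb ###..: next=#  (t=0,i=16, bit28=1)
  nb ##.##: next=.  (t=2,i=9, bit27=0)
  nb ##.#.: next=#  (t=0,i=11, bit26=1)
  nb ##..#: next=.  (t=1,i=12, bit25=0)
  nb ##...: next=#  (t=0,i=17, bit24=1)
  nb #.###: next=#  (t=0,i=14, bit23=1)
  nb #.##.: next=#  (t=2,i=10, bit22=1)
  nb #.#.#: next=.  (t=0,i=12, bit21=0)
  nb #.#..: next=.  (t=1,i=20, bit20=0)
  nb #..##: next=.  (t=0,i=6, bit19=0)
  nb #..#.: next=.  (t=2,i=2, bit18=0)
  nb #...#: next=.  (t=0,i=2, bit17=0)
  nb #....: next=#  (t=0,i=18, bit16=1)
  nb .####: next=.  (t=0,i=8, bit15=0)
  nb .###.: next=#  (t=0,i=15, bit14=1)
  nb .##.#: next=#  (t=2,i=8, bit13=1)
  nb .##..: next=#  (t=1,i=11, bit12=1)
  nb .#.##: next=.  (t=0,i=13, bit11=0)
  nb .#.#.: next=#  (t=4,i=4, bit10=1)
  nb .#..#: next=#  (t=0,i=5, bit9=1)
  nb .#...: next=.  (t=0,i=1, bit8=0)
  nb ..###: next=.  (t=0,i=7, bit7=0)
  nb ..##.: next=#  (t=1,i=10, bit6=1)
  nb ..#.#: next=.  (t=2,i=16, bit5=0)
  nb ..#..: next=.  (t=0,i=0, bit4=0)
  nb ...##: next=.  (t=1,i=9, bit3=0)
  nb ...#.: next=.  (t=0,i=3, bit2=0)
  nb ....#: next=#  (t=0,i=20, bit1=1)
  nb .....: next=.  (t=0,i=19, bit0=0)
  bits 10110101110000010111011001000010 = 3049354818

3049354818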